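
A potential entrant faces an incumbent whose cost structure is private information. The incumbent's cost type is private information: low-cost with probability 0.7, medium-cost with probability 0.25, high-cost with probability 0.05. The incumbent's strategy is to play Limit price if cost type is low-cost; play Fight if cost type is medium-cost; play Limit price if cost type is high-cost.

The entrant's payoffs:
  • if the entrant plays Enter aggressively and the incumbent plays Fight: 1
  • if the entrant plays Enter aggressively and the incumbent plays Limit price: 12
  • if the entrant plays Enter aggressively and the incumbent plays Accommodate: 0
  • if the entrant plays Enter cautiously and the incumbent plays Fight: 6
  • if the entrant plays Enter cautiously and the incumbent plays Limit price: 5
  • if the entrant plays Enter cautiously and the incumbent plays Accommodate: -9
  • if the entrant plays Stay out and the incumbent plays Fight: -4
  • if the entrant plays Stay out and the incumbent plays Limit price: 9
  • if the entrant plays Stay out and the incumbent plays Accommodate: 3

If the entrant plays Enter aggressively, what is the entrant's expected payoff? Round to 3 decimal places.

Take the expectation over the incumbent's cost type, weighting each type's action by its prior probability.
E[Enter aggressively] = 0.7·12 + 0.25·1 + 0.05·12 = 8.4 + 0.25 + 0.6 = 9.25

9.250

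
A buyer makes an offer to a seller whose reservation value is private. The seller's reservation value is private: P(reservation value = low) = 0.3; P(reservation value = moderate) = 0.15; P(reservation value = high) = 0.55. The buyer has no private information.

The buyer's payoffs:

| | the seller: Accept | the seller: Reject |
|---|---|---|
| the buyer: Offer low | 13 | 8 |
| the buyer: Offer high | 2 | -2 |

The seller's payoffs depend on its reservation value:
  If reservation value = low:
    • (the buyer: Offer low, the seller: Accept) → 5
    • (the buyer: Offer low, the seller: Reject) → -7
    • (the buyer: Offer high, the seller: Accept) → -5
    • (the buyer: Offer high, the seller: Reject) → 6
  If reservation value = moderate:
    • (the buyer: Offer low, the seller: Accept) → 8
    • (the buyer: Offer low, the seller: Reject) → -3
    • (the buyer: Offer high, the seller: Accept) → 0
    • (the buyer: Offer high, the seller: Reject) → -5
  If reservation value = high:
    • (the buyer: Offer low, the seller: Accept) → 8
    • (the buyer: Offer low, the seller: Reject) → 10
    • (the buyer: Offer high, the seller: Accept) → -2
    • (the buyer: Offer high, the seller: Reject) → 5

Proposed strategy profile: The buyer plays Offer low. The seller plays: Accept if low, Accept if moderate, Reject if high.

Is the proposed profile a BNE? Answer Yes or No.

Yes

A profile is a BNE iff every type of every player is best-responding given beliefs about the other side.
The buyer plays Offer low: E[Offer low] = 0.3·(13) + 0.15·(13) + 0.55·(8) = 10.25; E[Offer high] = -0.2. Best-responding. ✓
The seller (reservation value low), facing Offer low: Accept gives 5, Reject gives -7. Proposed Accept is best. ✓
The seller (reservation value moderate), facing Offer low: Accept gives 8, Reject gives -3. Proposed Accept is best. ✓
The seller (reservation value high), facing Offer low: Accept gives 8, Reject gives 10. Proposed Reject is best. ✓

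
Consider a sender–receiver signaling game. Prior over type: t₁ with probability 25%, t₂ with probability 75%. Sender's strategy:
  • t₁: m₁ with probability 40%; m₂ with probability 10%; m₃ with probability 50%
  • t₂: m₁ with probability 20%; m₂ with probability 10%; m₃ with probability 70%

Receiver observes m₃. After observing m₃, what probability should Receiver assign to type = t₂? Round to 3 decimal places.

0.808

P(m₃) = 0.25·0.5 + 0.75·0.7 = 0.65
P(t₂ | m₃) = (0.75·0.7) / 0.65 = 0.525 / 0.65 = 0.807692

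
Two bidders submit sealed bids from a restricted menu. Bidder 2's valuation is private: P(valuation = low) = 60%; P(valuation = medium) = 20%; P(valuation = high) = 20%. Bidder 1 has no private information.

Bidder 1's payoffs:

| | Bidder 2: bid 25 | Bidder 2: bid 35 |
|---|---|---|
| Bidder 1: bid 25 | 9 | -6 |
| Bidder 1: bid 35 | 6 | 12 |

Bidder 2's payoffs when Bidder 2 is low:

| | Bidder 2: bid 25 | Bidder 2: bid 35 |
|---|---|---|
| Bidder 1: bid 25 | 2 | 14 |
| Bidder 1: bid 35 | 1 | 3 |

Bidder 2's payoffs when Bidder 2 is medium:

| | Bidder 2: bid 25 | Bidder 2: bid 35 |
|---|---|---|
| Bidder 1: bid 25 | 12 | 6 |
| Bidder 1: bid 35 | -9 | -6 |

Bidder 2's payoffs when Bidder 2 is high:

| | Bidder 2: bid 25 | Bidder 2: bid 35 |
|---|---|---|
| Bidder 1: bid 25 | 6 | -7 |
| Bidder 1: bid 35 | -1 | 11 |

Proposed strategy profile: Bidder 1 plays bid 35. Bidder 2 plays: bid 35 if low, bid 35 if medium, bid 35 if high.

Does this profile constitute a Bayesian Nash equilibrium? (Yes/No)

Bidder 1 plays bid 35: E[bid 35] = 0.6·(12) + 0.2·(12) + 0.2·(12) = 12; E[bid 25] = -6. Best-responding. ✓
Bidder 2 (valuation low), facing bid 35: bid 25 gives 1, bid 35 gives 3. Proposed bid 35 is best. ✓
Bidder 2 (valuation medium), facing bid 35: bid 25 gives -9, bid 35 gives -6. Proposed bid 35 is best. ✓
Bidder 2 (valuation high), facing bid 35: bid 25 gives -1, bid 35 gives 11. Proposed bid 35 is best. ✓

Yes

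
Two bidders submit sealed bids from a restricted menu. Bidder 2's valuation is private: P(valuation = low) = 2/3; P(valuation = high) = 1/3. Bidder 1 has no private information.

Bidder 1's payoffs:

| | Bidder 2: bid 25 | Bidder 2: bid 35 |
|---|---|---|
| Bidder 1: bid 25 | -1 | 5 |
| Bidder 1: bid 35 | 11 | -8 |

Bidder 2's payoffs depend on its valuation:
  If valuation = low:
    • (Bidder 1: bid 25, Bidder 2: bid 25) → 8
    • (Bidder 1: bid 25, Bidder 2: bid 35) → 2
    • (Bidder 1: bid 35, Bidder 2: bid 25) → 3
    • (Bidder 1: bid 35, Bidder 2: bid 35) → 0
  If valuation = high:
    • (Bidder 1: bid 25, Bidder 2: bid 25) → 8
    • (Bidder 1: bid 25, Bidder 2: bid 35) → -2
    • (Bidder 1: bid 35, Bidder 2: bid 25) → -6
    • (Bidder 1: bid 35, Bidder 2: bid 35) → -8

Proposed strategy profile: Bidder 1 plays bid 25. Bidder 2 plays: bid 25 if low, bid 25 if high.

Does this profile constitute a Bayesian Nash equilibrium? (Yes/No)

No

Bidder 1 plays bid 25: E[bid 25] = 2/3·(-1) + 1/3·(-1) = -1; E[bid 35] = 11. Not best-responding. ✗
Bidder 2 (valuation low), facing bid 25: bid 25 gives 8, bid 35 gives 2. Proposed bid 25 is best. ✓
Bidder 2 (valuation high), facing bid 25: bid 25 gives 8, bid 35 gives -2. Proposed bid 25 is best. ✓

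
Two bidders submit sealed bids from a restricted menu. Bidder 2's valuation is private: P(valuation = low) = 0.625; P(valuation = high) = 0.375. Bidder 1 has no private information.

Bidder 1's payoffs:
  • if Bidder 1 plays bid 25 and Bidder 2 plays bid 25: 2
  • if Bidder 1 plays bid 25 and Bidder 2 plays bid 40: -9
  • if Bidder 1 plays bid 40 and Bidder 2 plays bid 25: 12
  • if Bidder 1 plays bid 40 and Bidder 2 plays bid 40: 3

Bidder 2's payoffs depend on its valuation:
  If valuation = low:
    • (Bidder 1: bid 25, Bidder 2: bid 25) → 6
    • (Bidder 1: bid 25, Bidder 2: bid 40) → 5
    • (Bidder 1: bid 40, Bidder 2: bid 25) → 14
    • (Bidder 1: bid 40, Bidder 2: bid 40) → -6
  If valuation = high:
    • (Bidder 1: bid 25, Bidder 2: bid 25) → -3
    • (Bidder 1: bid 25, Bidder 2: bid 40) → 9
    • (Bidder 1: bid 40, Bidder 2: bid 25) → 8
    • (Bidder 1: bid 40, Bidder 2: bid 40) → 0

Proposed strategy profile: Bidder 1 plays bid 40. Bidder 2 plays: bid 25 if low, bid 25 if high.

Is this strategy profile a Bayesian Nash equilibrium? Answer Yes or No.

Yes

A profile is a BNE iff every type of every player is best-responding given beliefs about the other side.
Bidder 1 plays bid 40: E[bid 40] = 0.625·(12) + 0.375·(12) = 12; E[bid 25] = 2. Best-responding. ✓
Bidder 2 (valuation low), facing bid 40: bid 25 gives 14, bid 40 gives -6. Proposed bid 25 is best. ✓
Bidder 2 (valuation high), facing bid 40: bid 25 gives 8, bid 40 gives 0. Proposed bid 25 is best. ✓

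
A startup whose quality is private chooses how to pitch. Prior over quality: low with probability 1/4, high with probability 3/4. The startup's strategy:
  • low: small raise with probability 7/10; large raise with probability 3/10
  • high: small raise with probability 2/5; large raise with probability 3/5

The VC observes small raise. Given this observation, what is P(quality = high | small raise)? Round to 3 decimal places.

0.632

Apply Bayes' rule using the sender's strategy as the likelihood.
P(small raise) = (1/4)·(7/10) + (3/4)·(2/5) = 19/40
P(high | small raise) = ((3/4)·(2/5)) / (19/40) = (3/10) / (19/40) = 12/19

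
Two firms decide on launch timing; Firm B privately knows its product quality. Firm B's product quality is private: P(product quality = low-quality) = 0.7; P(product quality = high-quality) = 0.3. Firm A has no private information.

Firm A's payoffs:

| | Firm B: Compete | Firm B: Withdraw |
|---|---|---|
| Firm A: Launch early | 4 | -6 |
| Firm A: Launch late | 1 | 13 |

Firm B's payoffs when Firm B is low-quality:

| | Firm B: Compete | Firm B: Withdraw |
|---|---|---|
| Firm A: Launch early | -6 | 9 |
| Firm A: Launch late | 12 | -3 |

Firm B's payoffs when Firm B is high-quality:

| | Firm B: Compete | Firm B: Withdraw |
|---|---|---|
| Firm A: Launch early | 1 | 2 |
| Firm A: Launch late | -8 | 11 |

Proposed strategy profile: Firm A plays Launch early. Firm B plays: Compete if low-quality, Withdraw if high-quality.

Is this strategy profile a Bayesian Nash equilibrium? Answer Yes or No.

Firm A plays Launch early: E[Launch early] = 0.7·(4) + 0.3·(-6) = 1; E[Launch late] = 4.6. Not best-responding. ✗
Firm B (product quality low-quality), facing Launch early: Compete gives -6, Withdraw gives 9. Proposed Compete is not best — profitable deviation exists. ✗
Firm B (product quality high-quality), facing Launch early: Compete gives 1, Withdraw gives 2. Proposed Withdraw is best. ✓

No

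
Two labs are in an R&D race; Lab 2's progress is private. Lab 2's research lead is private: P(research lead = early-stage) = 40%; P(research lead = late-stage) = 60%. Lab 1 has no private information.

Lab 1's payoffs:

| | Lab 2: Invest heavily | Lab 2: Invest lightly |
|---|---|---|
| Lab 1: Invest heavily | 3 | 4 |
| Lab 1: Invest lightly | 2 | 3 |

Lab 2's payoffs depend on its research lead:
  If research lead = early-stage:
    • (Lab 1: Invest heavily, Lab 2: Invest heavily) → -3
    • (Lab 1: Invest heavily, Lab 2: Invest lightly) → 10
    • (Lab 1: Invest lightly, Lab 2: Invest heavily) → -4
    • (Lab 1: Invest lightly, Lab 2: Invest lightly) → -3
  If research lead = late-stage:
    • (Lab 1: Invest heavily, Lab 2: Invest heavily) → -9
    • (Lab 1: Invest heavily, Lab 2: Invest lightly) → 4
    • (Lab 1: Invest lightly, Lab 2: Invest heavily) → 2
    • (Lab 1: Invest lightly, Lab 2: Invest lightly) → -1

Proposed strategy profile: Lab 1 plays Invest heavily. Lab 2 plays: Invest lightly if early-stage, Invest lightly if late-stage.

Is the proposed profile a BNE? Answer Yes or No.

Yes

A profile is a BNE iff every type of every player is best-responding given beliefs about the other side.
Lab 1 plays Invest heavily: E[Invest heavily] = 0.4·(4) + 0.6·(4) = 4; E[Invest lightly] = 3. Best-responding. ✓
Lab 2 (research lead early-stage), facing Invest heavily: Invest heavily gives -3, Invest lightly gives 10. Proposed Invest lightly is best. ✓
Lab 2 (research lead late-stage), facing Invest heavily: Invest heavily gives -9, Invest lightly gives 4. Proposed Invest lightly is best. ✓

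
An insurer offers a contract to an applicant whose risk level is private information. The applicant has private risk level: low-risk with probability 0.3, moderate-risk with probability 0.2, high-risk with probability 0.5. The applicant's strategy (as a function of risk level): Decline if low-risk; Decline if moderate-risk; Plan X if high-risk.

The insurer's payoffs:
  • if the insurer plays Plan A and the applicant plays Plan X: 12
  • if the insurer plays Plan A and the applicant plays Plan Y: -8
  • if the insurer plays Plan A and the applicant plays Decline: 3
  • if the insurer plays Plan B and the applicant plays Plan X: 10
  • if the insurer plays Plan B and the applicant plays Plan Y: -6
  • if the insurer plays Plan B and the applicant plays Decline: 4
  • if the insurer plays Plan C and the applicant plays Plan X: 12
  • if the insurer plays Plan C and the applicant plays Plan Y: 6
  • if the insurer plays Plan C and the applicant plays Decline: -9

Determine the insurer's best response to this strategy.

E[Plan A] = 0.3·(3) + 0.2·(3) + 0.5·(12) = 7.5
E[Plan B] = 0.3·(4) + 0.2·(4) + 0.5·(10) = 7
E[Plan C] = 0.3·(-9) + 0.2·(-9) + 0.5·(12) = 1.5
Best response: Plan A (7.5 is the largest).

Plan A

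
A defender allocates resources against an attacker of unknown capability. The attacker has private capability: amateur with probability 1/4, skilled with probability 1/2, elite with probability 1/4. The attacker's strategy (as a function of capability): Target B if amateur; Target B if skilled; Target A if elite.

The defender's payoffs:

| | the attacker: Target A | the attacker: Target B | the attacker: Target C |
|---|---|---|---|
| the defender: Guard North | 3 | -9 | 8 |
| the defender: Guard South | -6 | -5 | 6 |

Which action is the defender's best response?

Guard South

E[Guard North] = 1/4·(-9) + 1/2·(-9) + 1/4·(3) = -6
E[Guard South] = 1/4·(-5) + 1/2·(-5) + 1/4·(-6) = -21/4
Best response: Guard South (-21/4 is the largest).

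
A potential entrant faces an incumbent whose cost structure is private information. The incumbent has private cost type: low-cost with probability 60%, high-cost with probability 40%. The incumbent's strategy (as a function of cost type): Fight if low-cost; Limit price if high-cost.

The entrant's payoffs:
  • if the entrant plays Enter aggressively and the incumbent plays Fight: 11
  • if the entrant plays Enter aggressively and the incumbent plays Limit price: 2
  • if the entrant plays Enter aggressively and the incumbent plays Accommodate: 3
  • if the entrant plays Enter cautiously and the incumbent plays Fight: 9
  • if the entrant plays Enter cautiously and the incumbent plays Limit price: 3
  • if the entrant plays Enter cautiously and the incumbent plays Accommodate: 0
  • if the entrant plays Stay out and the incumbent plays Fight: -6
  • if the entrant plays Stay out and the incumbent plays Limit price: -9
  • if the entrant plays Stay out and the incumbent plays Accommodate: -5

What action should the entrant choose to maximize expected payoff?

Enter aggressively

E[Enter aggressively] = 0.6·(11) + 0.4·(2) = 7.4
E[Enter cautiously] = 0.6·(9) + 0.4·(3) = 6.6
E[Stay out] = 0.6·(-6) + 0.4·(-9) = -7.2
Best response: Enter aggressively (7.4 is the largest).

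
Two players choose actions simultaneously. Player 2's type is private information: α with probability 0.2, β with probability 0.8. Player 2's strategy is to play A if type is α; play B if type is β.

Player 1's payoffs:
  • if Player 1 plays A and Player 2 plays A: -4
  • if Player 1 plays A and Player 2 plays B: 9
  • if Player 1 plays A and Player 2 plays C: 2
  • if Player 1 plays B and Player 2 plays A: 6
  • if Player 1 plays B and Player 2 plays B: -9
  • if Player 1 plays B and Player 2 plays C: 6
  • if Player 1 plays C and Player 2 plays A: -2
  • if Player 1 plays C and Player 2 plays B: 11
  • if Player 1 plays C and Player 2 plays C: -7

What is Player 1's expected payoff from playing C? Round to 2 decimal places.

8.40

E[C] = 0.2·(-2) + 0.8·11 = (-0.4) + 8.8 = 8.4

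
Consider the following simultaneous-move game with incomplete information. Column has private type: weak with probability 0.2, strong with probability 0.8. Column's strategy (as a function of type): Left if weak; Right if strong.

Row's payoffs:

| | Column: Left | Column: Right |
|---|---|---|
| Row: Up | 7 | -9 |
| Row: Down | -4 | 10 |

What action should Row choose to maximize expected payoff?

Down

E[Up] = 0.2·(7) + 0.8·(-9) = -5.8
E[Down] = 0.2·(-4) + 0.8·(10) = 7.2
Best response: Down (7.2 is the largest).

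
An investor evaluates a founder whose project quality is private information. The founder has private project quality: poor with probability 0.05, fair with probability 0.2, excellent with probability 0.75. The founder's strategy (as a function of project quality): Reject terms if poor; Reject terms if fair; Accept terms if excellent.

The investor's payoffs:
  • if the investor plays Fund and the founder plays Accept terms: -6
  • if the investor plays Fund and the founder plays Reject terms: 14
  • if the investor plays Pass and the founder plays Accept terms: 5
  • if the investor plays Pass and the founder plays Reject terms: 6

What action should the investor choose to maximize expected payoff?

E[Fund] = 0.05·(14) + 0.2·(14) + 0.75·(-6) = -1
E[Pass] = 0.05·(6) + 0.2·(6) + 0.75·(5) = 5.25
Best response: Pass (5.25 is the largest).

Pass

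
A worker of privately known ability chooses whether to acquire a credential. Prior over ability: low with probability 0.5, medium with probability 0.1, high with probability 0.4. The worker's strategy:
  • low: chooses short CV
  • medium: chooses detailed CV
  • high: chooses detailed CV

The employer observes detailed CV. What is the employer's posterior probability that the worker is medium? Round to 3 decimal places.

0.200

Apply Bayes' rule using the sender's strategy as the likelihood.
P(detailed CV) = 0.5·0 + 0.1·1 + 0.4·1 = 0.5
P(medium | detailed CV) = (0.1·1) / 0.5 = 0.1 / 0.5 = 0.2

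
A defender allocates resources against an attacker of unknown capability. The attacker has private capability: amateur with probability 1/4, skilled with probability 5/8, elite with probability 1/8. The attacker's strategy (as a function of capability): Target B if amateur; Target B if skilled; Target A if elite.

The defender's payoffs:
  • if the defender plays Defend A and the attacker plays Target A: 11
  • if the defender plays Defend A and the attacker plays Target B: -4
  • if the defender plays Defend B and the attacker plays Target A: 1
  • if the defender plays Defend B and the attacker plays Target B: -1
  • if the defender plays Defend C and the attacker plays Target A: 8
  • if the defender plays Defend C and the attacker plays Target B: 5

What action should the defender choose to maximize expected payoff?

Defend C

E[Defend A] = 1/4·(-4) + 5/8·(-4) + 1/8·(11) = -17/8
E[Defend B] = 1/4·(-1) + 5/8·(-1) + 1/8·(1) = -3/4
E[Defend C] = 1/4·(5) + 5/8·(5) + 1/8·(8) = 43/8
Best response: Defend C (43/8 is the largest).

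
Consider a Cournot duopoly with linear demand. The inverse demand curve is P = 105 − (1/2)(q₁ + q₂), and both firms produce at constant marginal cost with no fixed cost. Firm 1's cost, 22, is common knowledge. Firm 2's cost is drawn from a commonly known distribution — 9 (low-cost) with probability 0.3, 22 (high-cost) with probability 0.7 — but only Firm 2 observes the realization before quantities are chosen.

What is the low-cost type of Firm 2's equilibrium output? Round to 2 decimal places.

Type-c best response for Firm 2: q₂(c) = (105 − c) − q₁/2.
Firm 1 maximizes expected profit; its first-order condition is 105 − q₁ − (1/2)E[q₂] − 22 = 0.
Substituting E[q₂] and solving: E[c₂] = 18.1, so q₁ = (105 − 2·22 + 18.1)/(3/2) = 52.7333.
q₂(low-cost) = (105 − 9 − (1/2)·52.7333) = 69.6333.

69.63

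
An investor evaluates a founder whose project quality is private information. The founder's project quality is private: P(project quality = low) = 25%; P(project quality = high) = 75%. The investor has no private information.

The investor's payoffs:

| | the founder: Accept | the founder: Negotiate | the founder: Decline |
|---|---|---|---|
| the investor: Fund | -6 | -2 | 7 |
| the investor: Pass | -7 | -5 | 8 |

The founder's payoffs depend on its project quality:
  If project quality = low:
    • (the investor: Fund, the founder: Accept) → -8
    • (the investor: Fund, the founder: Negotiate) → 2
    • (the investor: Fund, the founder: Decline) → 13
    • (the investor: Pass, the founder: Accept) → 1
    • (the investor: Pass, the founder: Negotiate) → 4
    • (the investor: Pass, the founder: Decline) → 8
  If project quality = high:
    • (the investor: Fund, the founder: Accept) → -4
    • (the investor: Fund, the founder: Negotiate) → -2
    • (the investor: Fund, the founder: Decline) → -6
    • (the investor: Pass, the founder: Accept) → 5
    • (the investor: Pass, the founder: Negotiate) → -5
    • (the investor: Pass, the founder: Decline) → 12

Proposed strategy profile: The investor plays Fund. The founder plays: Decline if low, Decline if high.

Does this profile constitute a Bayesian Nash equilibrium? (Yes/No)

The investor plays Fund: E[Fund] = 0.25·(7) + 0.75·(7) = 7; E[Pass] = 8. Not best-responding. ✗
The founder (project quality low), facing Fund: Accept gives -8, Negotiate gives 2, Decline gives 13. Proposed Decline is best. ✓
The founder (project quality high), facing Fund: Accept gives -4, Negotiate gives -2, Decline gives -6. Proposed Decline is not best — profitable deviation exists. ✗

No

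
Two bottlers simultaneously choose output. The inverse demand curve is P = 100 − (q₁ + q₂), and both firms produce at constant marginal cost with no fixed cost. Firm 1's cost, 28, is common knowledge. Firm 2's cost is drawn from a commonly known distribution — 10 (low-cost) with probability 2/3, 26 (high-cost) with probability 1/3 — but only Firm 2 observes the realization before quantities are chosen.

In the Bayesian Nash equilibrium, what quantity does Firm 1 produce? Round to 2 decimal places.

19.78

Type-c best response for Firm 2: q₂(c) = (100 − c)/2 − q₁/2.
Firm 1 maximizes expected profit; its first-order condition is 100 − 2q₁ − E[q₂] − 28 = 0.
Substituting E[q₂] and solving: E[c₂] = 15.3333, so q₁ = (100 − 2·28 + 15.3333)/3 = 19.7778.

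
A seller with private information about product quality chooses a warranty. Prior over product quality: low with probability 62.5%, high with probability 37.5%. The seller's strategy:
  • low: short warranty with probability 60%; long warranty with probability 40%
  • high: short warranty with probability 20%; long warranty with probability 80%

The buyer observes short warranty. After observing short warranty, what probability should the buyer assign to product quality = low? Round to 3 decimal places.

0.833

P(short warranty) = 0.625·0.6 + 0.375·0.2 = 0.45
P(low | short warranty) = (0.625·0.6) / 0.45 = 0.375 / 0.45 = 0.833333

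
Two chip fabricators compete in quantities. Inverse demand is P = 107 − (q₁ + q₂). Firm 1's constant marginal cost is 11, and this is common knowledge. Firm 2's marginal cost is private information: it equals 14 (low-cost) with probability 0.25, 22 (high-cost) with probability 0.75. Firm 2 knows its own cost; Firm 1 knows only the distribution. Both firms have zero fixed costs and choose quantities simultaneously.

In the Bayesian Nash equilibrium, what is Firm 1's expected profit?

1225

Firm 2 with cost c maximizes (107 − (q₁+q₂) − c)·q₂, giving q₂(c) = (107 − c − q₁)/2.
E[c₂] = 0.25·14 + 0.75·22 = 20
Firm 1's FOC against E[q₂] yields q₁ = (107 − 2·11 + E[c₂])/3 = (107 − 22 + 20)/3 = 35.
E[P] = 107 − (q₁ + E[q₂]) = 46; Firm 1's expected profit = (E[P] − 11)·q₁ = (46 − 11)·35 = 1225.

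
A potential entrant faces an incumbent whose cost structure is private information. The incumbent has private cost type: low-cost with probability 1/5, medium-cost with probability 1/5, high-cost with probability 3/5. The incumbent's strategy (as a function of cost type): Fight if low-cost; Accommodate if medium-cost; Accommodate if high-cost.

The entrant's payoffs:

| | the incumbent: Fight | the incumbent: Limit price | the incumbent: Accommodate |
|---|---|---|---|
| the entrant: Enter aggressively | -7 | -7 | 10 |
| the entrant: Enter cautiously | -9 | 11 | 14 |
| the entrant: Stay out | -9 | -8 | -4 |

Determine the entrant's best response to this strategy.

Enter cautiously

Compute the entrant's expected payoff for each action, taking the expectation over the incumbent's type.
E[Enter aggressively] = 1/5·(-7) + 1/5·(10) + 3/5·(10) = 33/5
E[Enter cautiously] = 1/5·(-9) + 1/5·(14) + 3/5·(14) = 47/5
E[Stay out] = 1/5·(-9) + 1/5·(-4) + 3/5·(-4) = -5
Best response: Enter cautiously (47/5 is the largest).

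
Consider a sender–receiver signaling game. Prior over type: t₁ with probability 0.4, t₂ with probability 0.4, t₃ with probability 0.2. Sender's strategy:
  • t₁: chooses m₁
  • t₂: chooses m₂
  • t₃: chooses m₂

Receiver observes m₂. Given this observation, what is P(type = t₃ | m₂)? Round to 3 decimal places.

0.333

P(m₂) = 0.4·0 + 0.4·1 + 0.2·1 = 0.6
P(t₃ | m₂) = (0.2·1) / 0.6 = 0.2 / 0.6 = 0.333333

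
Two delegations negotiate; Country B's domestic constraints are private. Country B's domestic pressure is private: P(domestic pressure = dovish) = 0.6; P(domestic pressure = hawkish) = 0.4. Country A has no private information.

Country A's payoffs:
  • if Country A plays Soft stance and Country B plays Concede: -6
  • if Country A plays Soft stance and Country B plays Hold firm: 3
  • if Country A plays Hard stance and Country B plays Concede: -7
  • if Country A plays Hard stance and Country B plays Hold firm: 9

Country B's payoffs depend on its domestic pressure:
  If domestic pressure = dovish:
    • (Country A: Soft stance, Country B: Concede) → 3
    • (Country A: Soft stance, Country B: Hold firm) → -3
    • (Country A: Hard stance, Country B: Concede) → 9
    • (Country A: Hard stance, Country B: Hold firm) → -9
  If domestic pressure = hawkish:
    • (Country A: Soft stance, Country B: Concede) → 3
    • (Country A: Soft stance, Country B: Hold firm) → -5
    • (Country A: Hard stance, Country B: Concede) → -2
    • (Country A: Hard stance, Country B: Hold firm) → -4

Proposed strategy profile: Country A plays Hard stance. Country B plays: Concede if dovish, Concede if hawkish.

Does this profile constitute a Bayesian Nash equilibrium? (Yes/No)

No

Country A plays Hard stance: E[Hard stance] = 0.6·(-7) + 0.4·(-7) = -7; E[Soft stance] = -6. Not best-responding. ✗
Country B (domestic pressure dovish), facing Hard stance: Concede gives 9, Hold firm gives -9. Proposed Concede is best. ✓
Country B (domestic pressure hawkish), facing Hard stance: Concede gives -2, Hold firm gives -4. Proposed Concede is best. ✓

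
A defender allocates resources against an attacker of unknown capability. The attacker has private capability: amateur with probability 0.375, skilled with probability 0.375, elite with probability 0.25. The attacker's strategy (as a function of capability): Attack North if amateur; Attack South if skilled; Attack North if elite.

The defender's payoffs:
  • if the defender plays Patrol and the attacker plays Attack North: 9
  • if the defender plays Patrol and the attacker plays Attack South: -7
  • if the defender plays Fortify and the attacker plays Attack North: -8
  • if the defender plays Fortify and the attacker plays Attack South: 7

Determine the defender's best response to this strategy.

Patrol

Compute the defender's expected payoff for each action, taking the expectation over the attacker's type.
E[Patrol] = 0.375·(9) + 0.375·(-7) + 0.25·(9) = 3
E[Fortify] = 0.375·(-8) + 0.375·(7) + 0.25·(-8) = -2.375
Best response: Patrol (3 is the largest).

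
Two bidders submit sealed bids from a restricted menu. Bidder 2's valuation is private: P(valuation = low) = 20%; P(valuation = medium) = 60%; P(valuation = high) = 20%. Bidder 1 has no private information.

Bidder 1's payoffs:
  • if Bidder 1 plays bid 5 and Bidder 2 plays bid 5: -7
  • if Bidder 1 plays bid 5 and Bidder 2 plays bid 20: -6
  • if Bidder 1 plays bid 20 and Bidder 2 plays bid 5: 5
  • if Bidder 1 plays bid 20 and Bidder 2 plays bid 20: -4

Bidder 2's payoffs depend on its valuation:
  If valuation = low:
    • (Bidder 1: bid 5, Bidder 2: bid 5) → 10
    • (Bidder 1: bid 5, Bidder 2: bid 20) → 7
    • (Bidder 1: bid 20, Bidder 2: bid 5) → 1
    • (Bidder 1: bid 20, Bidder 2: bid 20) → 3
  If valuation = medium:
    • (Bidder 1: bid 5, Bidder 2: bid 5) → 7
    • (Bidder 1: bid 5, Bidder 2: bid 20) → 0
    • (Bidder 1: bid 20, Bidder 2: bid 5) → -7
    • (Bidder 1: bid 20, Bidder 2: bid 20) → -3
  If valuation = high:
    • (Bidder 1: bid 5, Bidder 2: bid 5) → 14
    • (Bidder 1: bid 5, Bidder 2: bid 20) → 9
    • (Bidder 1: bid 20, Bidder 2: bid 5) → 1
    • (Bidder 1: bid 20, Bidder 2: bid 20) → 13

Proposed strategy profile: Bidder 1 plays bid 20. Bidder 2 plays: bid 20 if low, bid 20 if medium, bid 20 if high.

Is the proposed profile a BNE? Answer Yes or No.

Yes

Bidder 1 plays bid 20: E[bid 20] = 0.2·(-4) + 0.6·(-4) + 0.2·(-4) = -4; E[bid 5] = -6. Best-responding. ✓
Bidder 2 (valuation low), facing bid 20: bid 5 gives 1, bid 20 gives 3. Proposed bid 20 is best. ✓
Bidder 2 (valuation medium), facing bid 20: bid 5 gives -7, bid 20 gives -3. Proposed bid 20 is best. ✓
Bidder 2 (valuation high), facing bid 20: bid 5 gives 1, bid 20 gives 13. Proposed bid 20 is best. ✓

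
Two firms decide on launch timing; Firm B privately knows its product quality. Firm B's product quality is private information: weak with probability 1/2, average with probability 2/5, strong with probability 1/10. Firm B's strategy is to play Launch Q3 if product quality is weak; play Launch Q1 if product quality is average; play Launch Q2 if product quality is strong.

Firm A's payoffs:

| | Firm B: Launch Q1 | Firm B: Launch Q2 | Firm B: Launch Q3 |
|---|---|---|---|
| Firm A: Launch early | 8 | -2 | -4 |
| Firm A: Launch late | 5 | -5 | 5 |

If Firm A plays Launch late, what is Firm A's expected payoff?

4

E[Launch late] = 1/2·5 + 2/5·5 + 1/10·(-5) = 5/2 + 2 + (-1/2) = 4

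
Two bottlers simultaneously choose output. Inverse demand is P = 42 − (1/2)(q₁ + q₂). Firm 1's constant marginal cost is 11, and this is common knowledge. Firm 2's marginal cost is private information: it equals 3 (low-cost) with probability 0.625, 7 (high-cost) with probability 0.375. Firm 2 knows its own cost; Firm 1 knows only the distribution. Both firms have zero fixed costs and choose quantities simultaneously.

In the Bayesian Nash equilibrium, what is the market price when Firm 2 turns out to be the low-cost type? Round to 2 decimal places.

Type-c best response for Firm 2: q₂(c) = (42 − c) − q₁/2.
Firm 1 maximizes expected profit; its first-order condition is 42 − q₁ − (1/2)E[q₂] − 11 = 0.
Substituting E[q₂] and solving: E[c₂] = 4.5, so q₁ = (42 − 2·11 + 4.5)/(3/2) = 16.3333.
q₂(low-cost) = 30.8333, so P = 42 − (1/2)·(16.3333 + 30.8333) = 18.4167.

18.42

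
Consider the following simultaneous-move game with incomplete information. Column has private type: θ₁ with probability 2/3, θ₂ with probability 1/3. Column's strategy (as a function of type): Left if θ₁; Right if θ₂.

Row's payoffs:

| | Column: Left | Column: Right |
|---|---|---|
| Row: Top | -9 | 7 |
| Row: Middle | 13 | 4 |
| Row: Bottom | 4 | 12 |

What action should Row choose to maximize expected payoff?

E[Top] = 2/3·(-9) + 1/3·(7) = -11/3
E[Middle] = 2/3·(13) + 1/3·(4) = 10
E[Bottom] = 2/3·(4) + 1/3·(12) = 20/3
Best response: Middle (10 is the largest).

Middle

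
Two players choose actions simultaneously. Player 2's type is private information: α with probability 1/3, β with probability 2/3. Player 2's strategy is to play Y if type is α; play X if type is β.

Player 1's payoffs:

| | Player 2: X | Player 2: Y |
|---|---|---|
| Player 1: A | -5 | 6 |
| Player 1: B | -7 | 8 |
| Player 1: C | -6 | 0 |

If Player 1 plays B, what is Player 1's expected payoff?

E[B] = 1/3·8 + 2/3·(-7) = 8/3 + (-14/3) = -2

-2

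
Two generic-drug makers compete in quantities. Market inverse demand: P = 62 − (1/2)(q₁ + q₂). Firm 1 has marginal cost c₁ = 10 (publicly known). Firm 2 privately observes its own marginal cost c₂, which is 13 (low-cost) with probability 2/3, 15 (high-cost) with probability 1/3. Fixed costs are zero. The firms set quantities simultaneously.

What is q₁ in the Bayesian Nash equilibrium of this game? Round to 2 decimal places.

Firm 2 with cost c maximizes (62 − (1/2)(q₁+q₂) − c)·q₂, giving q₂(c) = (62 − c − (1/2)q₁).
E[c₂] = 2/3·13 + 1/3·15 = 13.6667
Firm 1's FOC against E[q₂] yields q₁ = (62 − 2·10 + E[c₂])/(3/2) = (62 − 20 + 13.6667)/(3/2) = 37.1111.

37.11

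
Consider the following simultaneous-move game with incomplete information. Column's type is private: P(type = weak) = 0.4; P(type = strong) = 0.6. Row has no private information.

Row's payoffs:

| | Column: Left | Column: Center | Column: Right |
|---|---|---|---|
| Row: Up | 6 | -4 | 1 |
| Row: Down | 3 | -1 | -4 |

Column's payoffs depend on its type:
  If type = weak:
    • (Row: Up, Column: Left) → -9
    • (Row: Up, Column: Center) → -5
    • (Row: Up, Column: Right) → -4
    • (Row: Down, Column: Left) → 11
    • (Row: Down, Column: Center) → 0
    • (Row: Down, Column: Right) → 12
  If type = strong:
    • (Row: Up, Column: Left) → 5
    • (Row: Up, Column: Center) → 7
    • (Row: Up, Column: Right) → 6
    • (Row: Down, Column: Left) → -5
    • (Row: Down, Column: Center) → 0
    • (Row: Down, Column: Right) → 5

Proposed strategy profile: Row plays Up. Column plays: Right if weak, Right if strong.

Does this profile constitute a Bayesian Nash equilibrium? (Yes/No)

No

Row plays Up: E[Up] = 0.4·(1) + 0.6·(1) = 1; E[Down] = -4. Best-responding. ✓
Column (type weak), facing Up: Left gives -9, Center gives -5, Right gives -4. Proposed Right is best. ✓
Column (type strong), facing Up: Left gives 5, Center gives 7, Right gives 6. Proposed Right is not best — profitable deviation exists. ✗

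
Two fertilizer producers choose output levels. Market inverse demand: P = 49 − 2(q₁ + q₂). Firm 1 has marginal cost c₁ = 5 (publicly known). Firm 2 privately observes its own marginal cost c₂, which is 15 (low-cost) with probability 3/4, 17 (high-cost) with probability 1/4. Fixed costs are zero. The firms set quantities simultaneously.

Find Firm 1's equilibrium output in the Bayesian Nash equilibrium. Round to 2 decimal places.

9.08

Type-c best response for Firm 2: q₂(c) = (49 − c)/4 − q₁/2.
Firm 1 maximizes expected profit; its first-order condition is 49 − 4q₁ − 2E[q₂] − 5 = 0.
Substituting E[q₂] and solving: E[c₂] = 15.5, so q₁ = (49 − 2·5 + 15.5)/6 = 9.08333.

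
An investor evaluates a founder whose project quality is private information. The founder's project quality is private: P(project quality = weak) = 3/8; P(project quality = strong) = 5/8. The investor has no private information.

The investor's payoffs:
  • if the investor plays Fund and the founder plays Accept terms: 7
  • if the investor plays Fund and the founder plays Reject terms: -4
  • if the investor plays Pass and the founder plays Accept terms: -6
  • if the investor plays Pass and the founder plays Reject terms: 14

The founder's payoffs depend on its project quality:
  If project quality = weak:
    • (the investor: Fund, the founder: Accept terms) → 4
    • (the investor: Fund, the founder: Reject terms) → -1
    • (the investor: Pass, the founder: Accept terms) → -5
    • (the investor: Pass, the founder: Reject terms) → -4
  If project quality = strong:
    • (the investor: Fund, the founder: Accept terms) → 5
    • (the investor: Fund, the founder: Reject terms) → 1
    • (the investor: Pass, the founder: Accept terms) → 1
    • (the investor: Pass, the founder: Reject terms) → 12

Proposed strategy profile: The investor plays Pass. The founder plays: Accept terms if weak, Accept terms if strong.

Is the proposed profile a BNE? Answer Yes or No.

No

The investor plays Pass: E[Pass] = 3/8·(-6) + 5/8·(-6) = -6; E[Fund] = 7. Not best-responding. ✗
The founder (project quality weak), facing Pass: Accept terms gives -5, Reject terms gives -4. Proposed Accept terms is not best — profitable deviation exists. ✗
The founder (project quality strong), facing Pass: Accept terms gives 1, Reject terms gives 12. Proposed Accept terms is not best — profitable deviation exists. ✗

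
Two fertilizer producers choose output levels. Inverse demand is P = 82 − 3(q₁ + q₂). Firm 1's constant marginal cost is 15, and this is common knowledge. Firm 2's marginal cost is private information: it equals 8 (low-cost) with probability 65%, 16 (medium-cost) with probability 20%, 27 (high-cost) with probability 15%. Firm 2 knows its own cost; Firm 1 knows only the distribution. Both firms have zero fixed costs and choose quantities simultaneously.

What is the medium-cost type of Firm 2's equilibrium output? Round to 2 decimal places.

Firm 2 with cost c maximizes (82 − 3(q₁+q₂) − c)·q₂, giving q₂(c) = (82 − c − 3q₁)/6.
E[c₂] = 0.65·8 + 0.2·16 + 0.15·27 = 12.45
Firm 1's FOC against E[q₂] yields q₁ = (82 − 2·15 + E[c₂])/9 = (82 − 30 + 12.45)/9 = 7.16111.
q₂(medium-cost) = (82 − 16 − 3·7.16111)/6 = 7.41944.

7.42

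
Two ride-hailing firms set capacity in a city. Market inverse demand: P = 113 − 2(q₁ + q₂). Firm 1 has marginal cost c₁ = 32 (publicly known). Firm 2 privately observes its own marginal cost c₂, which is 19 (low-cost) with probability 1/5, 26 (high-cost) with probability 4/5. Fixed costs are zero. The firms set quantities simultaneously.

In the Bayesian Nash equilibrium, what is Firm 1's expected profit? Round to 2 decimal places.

300.94

Type-c best response for Firm 2: q₂(c) = (113 − c)/4 − q₁/2.
Firm 1 maximizes expected profit; its first-order condition is 113 − 4q₁ − 2E[q₂] − 32 = 0.
Substituting E[q₂] and solving: E[c₂] = 24.6, so q₁ = (113 − 2·32 + 24.6)/6 = 12.2667.
E[P] = 113 − 2·(q₁ + E[q₂]) = 56.5333; Firm 1's expected profit = (E[P] − 32)·q₁ = (56.5333 − 32)·12.2667 = 300.942.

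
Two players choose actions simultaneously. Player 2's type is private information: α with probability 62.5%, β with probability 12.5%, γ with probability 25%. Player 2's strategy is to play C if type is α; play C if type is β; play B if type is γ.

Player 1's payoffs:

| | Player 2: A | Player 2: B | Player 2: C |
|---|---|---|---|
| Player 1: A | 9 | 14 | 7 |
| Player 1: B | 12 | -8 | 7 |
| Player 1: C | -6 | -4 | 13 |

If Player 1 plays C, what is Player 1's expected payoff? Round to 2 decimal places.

8.75

E[C] = 0.625·13 + 0.125·13 + 0.25·(-4) = 8.125 + 1.625 + (-1) = 8.75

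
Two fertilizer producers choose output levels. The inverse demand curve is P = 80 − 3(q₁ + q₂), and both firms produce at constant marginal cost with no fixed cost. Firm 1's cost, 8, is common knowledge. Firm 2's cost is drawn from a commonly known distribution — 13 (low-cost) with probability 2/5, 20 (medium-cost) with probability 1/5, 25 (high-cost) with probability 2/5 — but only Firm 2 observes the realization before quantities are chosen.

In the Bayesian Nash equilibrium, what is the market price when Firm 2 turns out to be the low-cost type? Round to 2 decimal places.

Type-c best response for Firm 2: q₂(c) = (80 − c)/6 − q₁/2.
Firm 1 maximizes expected profit; its first-order condition is 80 − 6q₁ − 3E[q₂] − 8 = 0.
Substituting E[q₂] and solving: E[c₂] = 19.2, so q₁ = (80 − 2·8 + 19.2)/9 = 9.24444.
q₂(low-cost) = 6.54444, so P = 80 − 3·(9.24444 + 6.54444) = 32.6333.

32.63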